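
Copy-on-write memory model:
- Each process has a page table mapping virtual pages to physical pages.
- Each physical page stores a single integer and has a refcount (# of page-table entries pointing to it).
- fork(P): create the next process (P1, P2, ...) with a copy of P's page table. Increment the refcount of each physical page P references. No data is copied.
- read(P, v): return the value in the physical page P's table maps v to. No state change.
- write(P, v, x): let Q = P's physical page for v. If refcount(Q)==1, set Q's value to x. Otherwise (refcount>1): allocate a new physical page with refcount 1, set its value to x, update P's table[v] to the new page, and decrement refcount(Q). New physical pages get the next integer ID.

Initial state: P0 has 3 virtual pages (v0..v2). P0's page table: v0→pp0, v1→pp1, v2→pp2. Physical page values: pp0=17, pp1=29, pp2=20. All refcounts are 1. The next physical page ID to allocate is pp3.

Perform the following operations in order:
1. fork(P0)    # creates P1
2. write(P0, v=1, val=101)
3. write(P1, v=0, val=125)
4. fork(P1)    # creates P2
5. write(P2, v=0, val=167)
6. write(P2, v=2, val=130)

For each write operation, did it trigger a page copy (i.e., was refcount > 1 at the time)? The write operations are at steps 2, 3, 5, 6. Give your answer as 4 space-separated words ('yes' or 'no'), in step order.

Op 1: fork(P0) -> P1. 3 ppages; refcounts: pp0:2 pp1:2 pp2:2
Op 2: write(P0, v1, 101). refcount(pp1)=2>1 -> COPY to pp3. 4 ppages; refcounts: pp0:2 pp1:1 pp2:2 pp3:1
Op 3: write(P1, v0, 125). refcount(pp0)=2>1 -> COPY to pp4. 5 ppages; refcounts: pp0:1 pp1:1 pp2:2 pp3:1 pp4:1
Op 4: fork(P1) -> P2. 5 ppages; refcounts: pp0:1 pp1:2 pp2:3 pp3:1 pp4:2
Op 5: write(P2, v0, 167). refcount(pp4)=2>1 -> COPY to pp5. 6 ppages; refcounts: pp0:1 pp1:2 pp2:3 pp3:1 pp4:1 pp5:1
Op 6: write(P2, v2, 130). refcount(pp2)=3>1 -> COPY to pp6. 7 ppages; refcounts: pp0:1 pp1:2 pp2:2 pp3:1 pp4:1 pp5:1 pp6:1

yes yes yes yes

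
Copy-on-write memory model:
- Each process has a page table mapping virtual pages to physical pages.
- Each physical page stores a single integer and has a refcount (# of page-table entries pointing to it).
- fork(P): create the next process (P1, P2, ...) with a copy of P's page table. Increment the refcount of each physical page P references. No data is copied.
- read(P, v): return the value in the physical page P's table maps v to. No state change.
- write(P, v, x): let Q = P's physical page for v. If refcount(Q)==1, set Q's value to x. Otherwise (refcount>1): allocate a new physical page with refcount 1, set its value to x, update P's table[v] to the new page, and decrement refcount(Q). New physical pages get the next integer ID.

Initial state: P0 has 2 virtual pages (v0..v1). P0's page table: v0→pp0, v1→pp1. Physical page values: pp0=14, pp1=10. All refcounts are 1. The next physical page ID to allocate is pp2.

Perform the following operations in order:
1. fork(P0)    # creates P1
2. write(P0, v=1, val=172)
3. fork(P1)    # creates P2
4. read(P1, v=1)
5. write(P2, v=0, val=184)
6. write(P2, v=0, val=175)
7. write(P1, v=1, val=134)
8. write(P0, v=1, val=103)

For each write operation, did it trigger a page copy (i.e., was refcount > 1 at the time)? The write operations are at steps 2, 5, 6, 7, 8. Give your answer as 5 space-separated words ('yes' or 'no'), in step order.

Op 1: fork(P0) -> P1. 2 ppages; refcounts: pp0:2 pp1:2
Op 2: write(P0, v1, 172). refcount(pp1)=2>1 -> COPY to pp2. 3 ppages; refcounts: pp0:2 pp1:1 pp2:1
Op 3: fork(P1) -> P2. 3 ppages; refcounts: pp0:3 pp1:2 pp2:1
Op 4: read(P1, v1) -> 10. No state change.
Op 5: write(P2, v0, 184). refcount(pp0)=3>1 -> COPY to pp3. 4 ppages; refcounts: pp0:2 pp1:2 pp2:1 pp3:1
Op 6: write(P2, v0, 175). refcount(pp3)=1 -> write in place. 4 ppages; refcounts: pp0:2 pp1:2 pp2:1 pp3:1
Op 7: write(P1, v1, 134). refcount(pp1)=2>1 -> COPY to pp4. 5 ppages; refcounts: pp0:2 pp1:1 pp2:1 pp3:1 pp4:1
Op 8: write(P0, v1, 103). refcount(pp2)=1 -> write in place. 5 ppages; refcounts: pp0:2 pp1:1 pp2:1 pp3:1 pp4:1

yes yes no yes no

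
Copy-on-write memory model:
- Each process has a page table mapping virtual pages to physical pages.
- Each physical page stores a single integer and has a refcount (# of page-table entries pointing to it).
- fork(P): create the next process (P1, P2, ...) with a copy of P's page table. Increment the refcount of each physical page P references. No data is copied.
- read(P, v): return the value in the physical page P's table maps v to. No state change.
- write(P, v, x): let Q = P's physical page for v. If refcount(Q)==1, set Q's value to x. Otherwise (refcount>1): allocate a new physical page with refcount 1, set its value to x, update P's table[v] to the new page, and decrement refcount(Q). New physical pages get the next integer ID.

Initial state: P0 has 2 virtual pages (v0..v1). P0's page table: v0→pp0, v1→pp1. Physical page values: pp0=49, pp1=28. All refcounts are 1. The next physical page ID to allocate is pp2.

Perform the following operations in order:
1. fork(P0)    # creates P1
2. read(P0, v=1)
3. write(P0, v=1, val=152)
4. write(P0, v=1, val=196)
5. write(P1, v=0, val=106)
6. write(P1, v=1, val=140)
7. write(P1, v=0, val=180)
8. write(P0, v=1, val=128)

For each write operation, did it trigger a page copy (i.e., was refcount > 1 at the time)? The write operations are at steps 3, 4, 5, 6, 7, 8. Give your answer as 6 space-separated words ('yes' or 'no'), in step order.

Op 1: fork(P0) -> P1. 2 ppages; refcounts: pp0:2 pp1:2
Op 2: read(P0, v1) -> 28. No state change.
Op 3: write(P0, v1, 152). refcount(pp1)=2>1 -> COPY to pp2. 3 ppages; refcounts: pp0:2 pp1:1 pp2:1
Op 4: write(P0, v1, 196). refcount(pp2)=1 -> write in place. 3 ppages; refcounts: pp0:2 pp1:1 pp2:1
Op 5: write(P1, v0, 106). refcount(pp0)=2>1 -> COPY to pp3. 4 ppages; refcounts: pp0:1 pp1:1 pp2:1 pp3:1
Op 6: write(P1, v1, 140). refcount(pp1)=1 -> write in place. 4 ppages; refcounts: pp0:1 pp1:1 pp2:1 pp3:1
Op 7: write(P1, v0, 180). refcount(pp3)=1 -> write in place. 4 ppages; refcounts: pp0:1 pp1:1 pp2:1 pp3:1
Op 8: write(P0, v1, 128). refcount(pp2)=1 -> write in place. 4 ppages; refcounts: pp0:1 pp1:1 pp2:1 pp3:1

yes no yes no no no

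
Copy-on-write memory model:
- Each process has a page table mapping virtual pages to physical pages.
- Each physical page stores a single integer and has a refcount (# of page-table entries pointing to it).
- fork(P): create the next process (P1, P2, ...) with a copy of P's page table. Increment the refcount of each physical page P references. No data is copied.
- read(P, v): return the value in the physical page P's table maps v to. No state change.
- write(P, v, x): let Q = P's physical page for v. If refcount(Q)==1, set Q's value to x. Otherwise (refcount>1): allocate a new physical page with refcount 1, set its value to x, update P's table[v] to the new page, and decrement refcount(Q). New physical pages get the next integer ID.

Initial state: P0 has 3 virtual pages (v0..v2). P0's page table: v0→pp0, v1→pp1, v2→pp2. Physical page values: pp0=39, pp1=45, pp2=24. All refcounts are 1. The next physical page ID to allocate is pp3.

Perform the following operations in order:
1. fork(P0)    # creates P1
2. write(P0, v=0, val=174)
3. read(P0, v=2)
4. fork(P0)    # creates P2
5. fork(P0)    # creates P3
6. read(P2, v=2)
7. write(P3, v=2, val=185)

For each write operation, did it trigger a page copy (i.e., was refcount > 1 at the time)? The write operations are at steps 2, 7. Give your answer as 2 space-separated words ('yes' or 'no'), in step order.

Op 1: fork(P0) -> P1. 3 ppages; refcounts: pp0:2 pp1:2 pp2:2
Op 2: write(P0, v0, 174). refcount(pp0)=2>1 -> COPY to pp3. 4 ppages; refcounts: pp0:1 pp1:2 pp2:2 pp3:1
Op 3: read(P0, v2) -> 24. No state change.
Op 4: fork(P0) -> P2. 4 ppages; refcounts: pp0:1 pp1:3 pp2:3 pp3:2
Op 5: fork(P0) -> P3. 4 ppages; refcounts: pp0:1 pp1:4 pp2:4 pp3:3
Op 6: read(P2, v2) -> 24. No state change.
Op 7: write(P3, v2, 185). refcount(pp2)=4>1 -> COPY to pp4. 5 ppages; refcounts: pp0:1 pp1:4 pp2:3 pp3:3 pp4:1

yes yes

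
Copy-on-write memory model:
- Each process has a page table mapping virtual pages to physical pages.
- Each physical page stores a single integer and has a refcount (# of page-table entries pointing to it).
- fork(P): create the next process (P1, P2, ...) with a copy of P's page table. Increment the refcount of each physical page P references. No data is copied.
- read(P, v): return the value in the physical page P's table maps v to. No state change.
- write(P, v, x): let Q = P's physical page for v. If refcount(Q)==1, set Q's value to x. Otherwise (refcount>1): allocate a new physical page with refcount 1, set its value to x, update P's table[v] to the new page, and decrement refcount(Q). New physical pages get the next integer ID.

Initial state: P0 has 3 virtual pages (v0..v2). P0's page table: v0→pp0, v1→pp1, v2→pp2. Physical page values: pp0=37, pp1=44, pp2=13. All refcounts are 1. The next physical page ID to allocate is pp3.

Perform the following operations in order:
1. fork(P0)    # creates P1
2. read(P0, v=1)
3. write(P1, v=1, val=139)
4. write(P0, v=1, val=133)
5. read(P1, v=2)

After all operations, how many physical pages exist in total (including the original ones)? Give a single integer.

Op 1: fork(P0) -> P1. 3 ppages; refcounts: pp0:2 pp1:2 pp2:2
Op 2: read(P0, v1) -> 44. No state change.
Op 3: write(P1, v1, 139). refcount(pp1)=2>1 -> COPY to pp3. 4 ppages; refcounts: pp0:2 pp1:1 pp2:2 pp3:1
Op 4: write(P0, v1, 133). refcount(pp1)=1 -> write in place. 4 ppages; refcounts: pp0:2 pp1:1 pp2:2 pp3:1
Op 5: read(P1, v2) -> 13. No state change.

Answer: 4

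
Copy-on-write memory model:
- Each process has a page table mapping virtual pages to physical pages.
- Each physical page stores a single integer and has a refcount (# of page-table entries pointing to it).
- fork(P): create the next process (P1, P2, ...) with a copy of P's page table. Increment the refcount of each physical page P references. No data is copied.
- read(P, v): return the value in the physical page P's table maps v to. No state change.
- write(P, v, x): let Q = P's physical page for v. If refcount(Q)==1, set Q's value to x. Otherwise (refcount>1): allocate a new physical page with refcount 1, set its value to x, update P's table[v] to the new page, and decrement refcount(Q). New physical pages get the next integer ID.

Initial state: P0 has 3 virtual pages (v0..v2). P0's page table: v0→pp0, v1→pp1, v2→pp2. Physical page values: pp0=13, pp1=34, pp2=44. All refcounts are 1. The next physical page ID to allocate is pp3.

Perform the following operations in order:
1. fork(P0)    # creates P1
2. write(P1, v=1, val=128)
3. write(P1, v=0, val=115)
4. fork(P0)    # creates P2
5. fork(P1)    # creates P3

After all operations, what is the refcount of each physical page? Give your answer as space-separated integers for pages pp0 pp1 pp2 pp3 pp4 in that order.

Op 1: fork(P0) -> P1. 3 ppages; refcounts: pp0:2 pp1:2 pp2:2
Op 2: write(P1, v1, 128). refcount(pp1)=2>1 -> COPY to pp3. 4 ppages; refcounts: pp0:2 pp1:1 pp2:2 pp3:1
Op 3: write(P1, v0, 115). refcount(pp0)=2>1 -> COPY to pp4. 5 ppages; refcounts: pp0:1 pp1:1 pp2:2 pp3:1 pp4:1
Op 4: fork(P0) -> P2. 5 ppages; refcounts: pp0:2 pp1:2 pp2:3 pp3:1 pp4:1
Op 5: fork(P1) -> P3. 5 ppages; refcounts: pp0:2 pp1:2 pp2:4 pp3:2 pp4:2

Answer: 2 2 4 2 2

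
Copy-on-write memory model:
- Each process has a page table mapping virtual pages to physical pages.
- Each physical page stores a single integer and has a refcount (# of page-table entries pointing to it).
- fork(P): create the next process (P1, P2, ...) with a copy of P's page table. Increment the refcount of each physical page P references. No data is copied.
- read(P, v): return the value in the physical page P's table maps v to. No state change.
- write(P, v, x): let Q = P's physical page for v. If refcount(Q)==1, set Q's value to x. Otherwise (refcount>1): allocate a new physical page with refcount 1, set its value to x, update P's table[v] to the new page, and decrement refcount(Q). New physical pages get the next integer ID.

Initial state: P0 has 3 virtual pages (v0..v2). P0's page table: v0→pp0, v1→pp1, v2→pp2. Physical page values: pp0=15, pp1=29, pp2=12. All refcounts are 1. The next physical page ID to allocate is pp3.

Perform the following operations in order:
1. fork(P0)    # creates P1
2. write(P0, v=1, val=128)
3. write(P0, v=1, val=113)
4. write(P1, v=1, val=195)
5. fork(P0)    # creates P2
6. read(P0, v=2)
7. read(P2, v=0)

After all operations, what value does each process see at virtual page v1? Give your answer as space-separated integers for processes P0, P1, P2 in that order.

Answer: 113 195 113

Derivation:
Op 1: fork(P0) -> P1. 3 ppages; refcounts: pp0:2 pp1:2 pp2:2
Op 2: write(P0, v1, 128). refcount(pp1)=2>1 -> COPY to pp3. 4 ppages; refcounts: pp0:2 pp1:1 pp2:2 pp3:1
Op 3: write(P0, v1, 113). refcount(pp3)=1 -> write in place. 4 ppages; refcounts: pp0:2 pp1:1 pp2:2 pp3:1
Op 4: write(P1, v1, 195). refcount(pp1)=1 -> write in place. 4 ppages; refcounts: pp0:2 pp1:1 pp2:2 pp3:1
Op 5: fork(P0) -> P2. 4 ppages; refcounts: pp0:3 pp1:1 pp2:3 pp3:2
Op 6: read(P0, v2) -> 12. No state change.
Op 7: read(P2, v0) -> 15. No state change.
P0: v1 -> pp3 = 113
P1: v1 -> pp1 = 195
P2: v1 -> pp3 = 113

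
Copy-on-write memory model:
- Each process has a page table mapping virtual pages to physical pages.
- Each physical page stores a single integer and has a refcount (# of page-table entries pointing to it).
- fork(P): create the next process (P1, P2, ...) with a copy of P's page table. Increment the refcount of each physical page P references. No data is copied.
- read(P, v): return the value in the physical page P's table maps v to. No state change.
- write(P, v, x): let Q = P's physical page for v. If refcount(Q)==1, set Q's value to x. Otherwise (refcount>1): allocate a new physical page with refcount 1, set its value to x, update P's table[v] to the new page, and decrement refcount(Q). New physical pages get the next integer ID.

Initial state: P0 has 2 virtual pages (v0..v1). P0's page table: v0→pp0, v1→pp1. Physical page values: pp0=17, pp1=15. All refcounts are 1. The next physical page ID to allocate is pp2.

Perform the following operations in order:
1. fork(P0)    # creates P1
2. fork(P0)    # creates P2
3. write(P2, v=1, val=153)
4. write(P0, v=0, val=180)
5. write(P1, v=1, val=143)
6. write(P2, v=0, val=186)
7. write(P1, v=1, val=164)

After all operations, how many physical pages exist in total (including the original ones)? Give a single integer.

Answer: 6

Derivation:
Op 1: fork(P0) -> P1. 2 ppages; refcounts: pp0:2 pp1:2
Op 2: fork(P0) -> P2. 2 ppages; refcounts: pp0:3 pp1:3
Op 3: write(P2, v1, 153). refcount(pp1)=3>1 -> COPY to pp2. 3 ppages; refcounts: pp0:3 pp1:2 pp2:1
Op 4: write(P0, v0, 180). refcount(pp0)=3>1 -> COPY to pp3. 4 ppages; refcounts: pp0:2 pp1:2 pp2:1 pp3:1
Op 5: write(P1, v1, 143). refcount(pp1)=2>1 -> COPY to pp4. 5 ppages; refcounts: pp0:2 pp1:1 pp2:1 pp3:1 pp4:1
Op 6: write(P2, v0, 186). refcount(pp0)=2>1 -> COPY to pp5. 6 ppages; refcounts: pp0:1 pp1:1 pp2:1 pp3:1 pp4:1 pp5:1
Op 7: write(P1, v1, 164). refcount(pp4)=1 -> write in place. 6 ppages; refcounts: pp0:1 pp1:1 pp2:1 pp3:1 pp4:1 pp5:1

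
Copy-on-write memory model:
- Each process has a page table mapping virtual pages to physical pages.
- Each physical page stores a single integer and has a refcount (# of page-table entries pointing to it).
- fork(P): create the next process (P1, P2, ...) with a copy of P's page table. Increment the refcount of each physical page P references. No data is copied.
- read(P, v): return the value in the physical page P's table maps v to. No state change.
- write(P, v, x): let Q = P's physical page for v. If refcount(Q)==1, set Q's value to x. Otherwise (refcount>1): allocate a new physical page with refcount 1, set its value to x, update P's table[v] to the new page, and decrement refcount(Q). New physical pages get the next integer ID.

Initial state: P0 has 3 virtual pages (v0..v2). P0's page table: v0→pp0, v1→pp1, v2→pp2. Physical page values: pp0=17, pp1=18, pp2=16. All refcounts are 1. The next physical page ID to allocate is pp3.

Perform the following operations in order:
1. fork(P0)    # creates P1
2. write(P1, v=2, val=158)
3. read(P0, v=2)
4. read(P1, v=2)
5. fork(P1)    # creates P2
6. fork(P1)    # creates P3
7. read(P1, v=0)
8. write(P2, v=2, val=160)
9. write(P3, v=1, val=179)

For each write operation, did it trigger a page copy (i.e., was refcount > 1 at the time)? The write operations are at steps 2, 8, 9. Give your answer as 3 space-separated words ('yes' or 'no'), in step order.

Op 1: fork(P0) -> P1. 3 ppages; refcounts: pp0:2 pp1:2 pp2:2
Op 2: write(P1, v2, 158). refcount(pp2)=2>1 -> COPY to pp3. 4 ppages; refcounts: pp0:2 pp1:2 pp2:1 pp3:1
Op 3: read(P0, v2) -> 16. No state change.
Op 4: read(P1, v2) -> 158. No state change.
Op 5: fork(P1) -> P2. 4 ppages; refcounts: pp0:3 pp1:3 pp2:1 pp3:2
Op 6: fork(P1) -> P3. 4 ppages; refcounts: pp0:4 pp1:4 pp2:1 pp3:3
Op 7: read(P1, v0) -> 17. No state change.
Op 8: write(P2, v2, 160). refcount(pp3)=3>1 -> COPY to pp4. 5 ppages; refcounts: pp0:4 pp1:4 pp2:1 pp3:2 pp4:1
Op 9: write(P3, v1, 179). refcount(pp1)=4>1 -> COPY to pp5. 6 ppages; refcounts: pp0:4 pp1:3 pp2:1 pp3:2 pp4:1 pp5:1

yes yes yes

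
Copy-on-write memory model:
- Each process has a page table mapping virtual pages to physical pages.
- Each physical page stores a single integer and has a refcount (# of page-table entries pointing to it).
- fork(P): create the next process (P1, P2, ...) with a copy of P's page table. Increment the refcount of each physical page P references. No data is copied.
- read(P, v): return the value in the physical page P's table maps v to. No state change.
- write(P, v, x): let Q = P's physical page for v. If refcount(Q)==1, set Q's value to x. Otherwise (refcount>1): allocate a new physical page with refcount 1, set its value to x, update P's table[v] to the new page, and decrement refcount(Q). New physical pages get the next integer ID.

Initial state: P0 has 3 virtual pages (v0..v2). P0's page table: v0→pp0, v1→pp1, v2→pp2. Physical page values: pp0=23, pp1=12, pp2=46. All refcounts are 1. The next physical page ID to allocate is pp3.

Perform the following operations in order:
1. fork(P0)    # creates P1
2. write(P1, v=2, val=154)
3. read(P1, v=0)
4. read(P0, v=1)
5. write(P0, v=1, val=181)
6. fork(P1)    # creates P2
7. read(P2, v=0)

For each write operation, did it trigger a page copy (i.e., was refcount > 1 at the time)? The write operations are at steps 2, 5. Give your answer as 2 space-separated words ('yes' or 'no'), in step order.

Op 1: fork(P0) -> P1. 3 ppages; refcounts: pp0:2 pp1:2 pp2:2
Op 2: write(P1, v2, 154). refcount(pp2)=2>1 -> COPY to pp3. 4 ppages; refcounts: pp0:2 pp1:2 pp2:1 pp3:1
Op 3: read(P1, v0) -> 23. No state change.
Op 4: read(P0, v1) -> 12. No state change.
Op 5: write(P0, v1, 181). refcount(pp1)=2>1 -> COPY to pp4. 5 ppages; refcounts: pp0:2 pp1:1 pp2:1 pp3:1 pp4:1
Op 6: fork(P1) -> P2. 5 ppages; refcounts: pp0:3 pp1:2 pp2:1 pp3:2 pp4:1
Op 7: read(P2, v0) -> 23. No state change.

yes yes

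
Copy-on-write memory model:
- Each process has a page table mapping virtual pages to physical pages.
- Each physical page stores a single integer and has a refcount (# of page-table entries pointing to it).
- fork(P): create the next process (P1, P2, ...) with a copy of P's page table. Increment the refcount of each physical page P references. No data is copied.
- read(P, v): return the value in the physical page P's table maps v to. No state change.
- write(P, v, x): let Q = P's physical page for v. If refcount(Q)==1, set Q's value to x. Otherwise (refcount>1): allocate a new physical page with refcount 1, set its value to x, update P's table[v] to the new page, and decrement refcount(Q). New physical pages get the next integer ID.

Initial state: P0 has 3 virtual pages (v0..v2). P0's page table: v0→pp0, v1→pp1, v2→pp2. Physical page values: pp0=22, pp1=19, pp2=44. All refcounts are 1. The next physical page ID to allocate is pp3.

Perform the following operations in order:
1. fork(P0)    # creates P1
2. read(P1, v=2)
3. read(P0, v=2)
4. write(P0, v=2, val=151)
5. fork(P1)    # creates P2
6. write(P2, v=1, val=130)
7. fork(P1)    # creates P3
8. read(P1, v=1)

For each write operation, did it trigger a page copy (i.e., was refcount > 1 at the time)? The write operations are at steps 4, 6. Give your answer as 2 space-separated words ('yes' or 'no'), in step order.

Op 1: fork(P0) -> P1. 3 ppages; refcounts: pp0:2 pp1:2 pp2:2
Op 2: read(P1, v2) -> 44. No state change.
Op 3: read(P0, v2) -> 44. No state change.
Op 4: write(P0, v2, 151). refcount(pp2)=2>1 -> COPY to pp3. 4 ppages; refcounts: pp0:2 pp1:2 pp2:1 pp3:1
Op 5: fork(P1) -> P2. 4 ppages; refcounts: pp0:3 pp1:3 pp2:2 pp3:1
Op 6: write(P2, v1, 130). refcount(pp1)=3>1 -> COPY to pp4. 5 ppages; refcounts: pp0:3 pp1:2 pp2:2 pp3:1 pp4:1
Op 7: fork(P1) -> P3. 5 ppages; refcounts: pp0:4 pp1:3 pp2:3 pp3:1 pp4:1
Op 8: read(P1, v1) -> 19. No state change.

yes yes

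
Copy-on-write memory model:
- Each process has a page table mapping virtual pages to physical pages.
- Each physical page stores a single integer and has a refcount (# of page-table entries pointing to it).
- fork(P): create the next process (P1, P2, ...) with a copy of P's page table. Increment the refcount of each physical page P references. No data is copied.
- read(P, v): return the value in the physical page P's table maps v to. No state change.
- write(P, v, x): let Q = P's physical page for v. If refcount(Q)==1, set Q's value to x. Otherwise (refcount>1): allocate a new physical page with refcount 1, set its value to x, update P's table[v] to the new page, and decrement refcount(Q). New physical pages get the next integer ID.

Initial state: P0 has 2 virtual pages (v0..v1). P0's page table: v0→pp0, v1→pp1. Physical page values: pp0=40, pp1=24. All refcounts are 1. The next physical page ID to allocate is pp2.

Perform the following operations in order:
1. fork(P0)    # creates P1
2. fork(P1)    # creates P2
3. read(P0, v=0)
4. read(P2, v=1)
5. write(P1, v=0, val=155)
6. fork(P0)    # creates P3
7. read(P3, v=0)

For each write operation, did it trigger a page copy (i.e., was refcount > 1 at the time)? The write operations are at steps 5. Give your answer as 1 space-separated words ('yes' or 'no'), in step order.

Op 1: fork(P0) -> P1. 2 ppages; refcounts: pp0:2 pp1:2
Op 2: fork(P1) -> P2. 2 ppages; refcounts: pp0:3 pp1:3
Op 3: read(P0, v0) -> 40. No state change.
Op 4: read(P2, v1) -> 24. No state change.
Op 5: write(P1, v0, 155). refcount(pp0)=3>1 -> COPY to pp2. 3 ppages; refcounts: pp0:2 pp1:3 pp2:1
Op 6: fork(P0) -> P3. 3 ppages; refcounts: pp0:3 pp1:4 pp2:1
Op 7: read(P3, v0) -> 40. No state change.

yes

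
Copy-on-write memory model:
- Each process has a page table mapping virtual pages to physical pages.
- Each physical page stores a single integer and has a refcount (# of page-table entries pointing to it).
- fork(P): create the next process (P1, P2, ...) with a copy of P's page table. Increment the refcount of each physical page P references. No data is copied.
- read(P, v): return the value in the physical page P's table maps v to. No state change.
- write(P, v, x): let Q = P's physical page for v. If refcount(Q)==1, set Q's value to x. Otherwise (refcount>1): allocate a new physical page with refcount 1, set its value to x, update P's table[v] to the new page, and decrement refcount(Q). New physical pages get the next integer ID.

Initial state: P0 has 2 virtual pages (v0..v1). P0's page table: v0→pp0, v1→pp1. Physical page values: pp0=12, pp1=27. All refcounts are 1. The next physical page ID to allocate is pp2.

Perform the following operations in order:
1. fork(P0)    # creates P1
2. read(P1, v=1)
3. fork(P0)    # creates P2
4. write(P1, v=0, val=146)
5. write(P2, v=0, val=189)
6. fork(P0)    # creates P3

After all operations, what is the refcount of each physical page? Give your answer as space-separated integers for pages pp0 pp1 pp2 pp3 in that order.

Answer: 2 4 1 1

Derivation:
Op 1: fork(P0) -> P1. 2 ppages; refcounts: pp0:2 pp1:2
Op 2: read(P1, v1) -> 27. No state change.
Op 3: fork(P0) -> P2. 2 ppages; refcounts: pp0:3 pp1:3
Op 4: write(P1, v0, 146). refcount(pp0)=3>1 -> COPY to pp2. 3 ppages; refcounts: pp0:2 pp1:3 pp2:1
Op 5: write(P2, v0, 189). refcount(pp0)=2>1 -> COPY to pp3. 4 ppages; refcounts: pp0:1 pp1:3 pp2:1 pp3:1
Op 6: fork(P0) -> P3. 4 ppages; refcounts: pp0:2 pp1:4 pp2:1 pp3:1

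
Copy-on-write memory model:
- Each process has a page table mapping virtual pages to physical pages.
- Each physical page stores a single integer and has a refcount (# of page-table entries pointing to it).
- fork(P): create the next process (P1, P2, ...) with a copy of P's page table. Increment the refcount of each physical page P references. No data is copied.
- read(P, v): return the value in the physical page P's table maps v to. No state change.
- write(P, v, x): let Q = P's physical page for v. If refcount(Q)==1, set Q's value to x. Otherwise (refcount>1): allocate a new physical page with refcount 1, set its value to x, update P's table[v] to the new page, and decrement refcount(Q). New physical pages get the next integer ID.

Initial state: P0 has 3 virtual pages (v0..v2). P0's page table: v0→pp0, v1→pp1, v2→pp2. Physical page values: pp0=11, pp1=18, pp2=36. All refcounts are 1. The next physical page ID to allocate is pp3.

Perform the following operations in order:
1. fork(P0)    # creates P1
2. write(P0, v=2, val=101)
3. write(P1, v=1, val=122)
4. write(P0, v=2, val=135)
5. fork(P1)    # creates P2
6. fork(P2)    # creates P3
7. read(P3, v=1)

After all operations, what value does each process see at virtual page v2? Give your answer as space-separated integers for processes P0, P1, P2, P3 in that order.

Answer: 135 36 36 36

Derivation:
Op 1: fork(P0) -> P1. 3 ppages; refcounts: pp0:2 pp1:2 pp2:2
Op 2: write(P0, v2, 101). refcount(pp2)=2>1 -> COPY to pp3. 4 ppages; refcounts: pp0:2 pp1:2 pp2:1 pp3:1
Op 3: write(P1, v1, 122). refcount(pp1)=2>1 -> COPY to pp4. 5 ppages; refcounts: pp0:2 pp1:1 pp2:1 pp3:1 pp4:1
Op 4: write(P0, v2, 135). refcount(pp3)=1 -> write in place. 5 ppages; refcounts: pp0:2 pp1:1 pp2:1 pp3:1 pp4:1
Op 5: fork(P1) -> P2. 5 ppages; refcounts: pp0:3 pp1:1 pp2:2 pp3:1 pp4:2
Op 6: fork(P2) -> P3. 5 ppages; refcounts: pp0:4 pp1:1 pp2:3 pp3:1 pp4:3
Op 7: read(P3, v1) -> 122. No state change.
P0: v2 -> pp3 = 135
P1: v2 -> pp2 = 36
P2: v2 -> pp2 = 36
P3: v2 -> pp2 = 36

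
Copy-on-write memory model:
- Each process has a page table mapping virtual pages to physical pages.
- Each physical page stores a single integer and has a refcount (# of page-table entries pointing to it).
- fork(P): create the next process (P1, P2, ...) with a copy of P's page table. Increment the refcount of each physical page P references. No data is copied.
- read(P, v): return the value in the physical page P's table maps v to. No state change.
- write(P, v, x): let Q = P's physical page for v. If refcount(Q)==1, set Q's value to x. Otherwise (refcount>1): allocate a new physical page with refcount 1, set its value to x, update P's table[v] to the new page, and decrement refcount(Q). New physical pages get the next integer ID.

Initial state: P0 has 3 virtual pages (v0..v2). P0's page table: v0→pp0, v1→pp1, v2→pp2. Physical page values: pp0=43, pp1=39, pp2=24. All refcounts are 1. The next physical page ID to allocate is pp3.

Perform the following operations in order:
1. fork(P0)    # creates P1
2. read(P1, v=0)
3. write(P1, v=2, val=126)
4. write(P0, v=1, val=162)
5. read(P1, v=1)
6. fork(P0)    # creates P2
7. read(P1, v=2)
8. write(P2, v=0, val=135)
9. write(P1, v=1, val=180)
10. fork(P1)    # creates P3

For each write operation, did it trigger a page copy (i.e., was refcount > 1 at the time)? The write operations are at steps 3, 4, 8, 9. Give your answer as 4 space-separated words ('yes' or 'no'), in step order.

Op 1: fork(P0) -> P1. 3 ppages; refcounts: pp0:2 pp1:2 pp2:2
Op 2: read(P1, v0) -> 43. No state change.
Op 3: write(P1, v2, 126). refcount(pp2)=2>1 -> COPY to pp3. 4 ppages; refcounts: pp0:2 pp1:2 pp2:1 pp3:1
Op 4: write(P0, v1, 162). refcount(pp1)=2>1 -> COPY to pp4. 5 ppages; refcounts: pp0:2 pp1:1 pp2:1 pp3:1 pp4:1
Op 5: read(P1, v1) -> 39. No state change.
Op 6: fork(P0) -> P2. 5 ppages; refcounts: pp0:3 pp1:1 pp2:2 pp3:1 pp4:2
Op 7: read(P1, v2) -> 126. No state change.
Op 8: write(P2, v0, 135). refcount(pp0)=3>1 -> COPY to pp5. 6 ppages; refcounts: pp0:2 pp1:1 pp2:2 pp3:1 pp4:2 pp5:1
Op 9: write(P1, v1, 180). refcount(pp1)=1 -> write in place. 6 ppages; refcounts: pp0:2 pp1:1 pp2:2 pp3:1 pp4:2 pp5:1
Op 10: fork(P1) -> P3. 6 ppages; refcounts: pp0:3 pp1:2 pp2:2 pp3:2 pp4:2 pp5:1

yes yes yes no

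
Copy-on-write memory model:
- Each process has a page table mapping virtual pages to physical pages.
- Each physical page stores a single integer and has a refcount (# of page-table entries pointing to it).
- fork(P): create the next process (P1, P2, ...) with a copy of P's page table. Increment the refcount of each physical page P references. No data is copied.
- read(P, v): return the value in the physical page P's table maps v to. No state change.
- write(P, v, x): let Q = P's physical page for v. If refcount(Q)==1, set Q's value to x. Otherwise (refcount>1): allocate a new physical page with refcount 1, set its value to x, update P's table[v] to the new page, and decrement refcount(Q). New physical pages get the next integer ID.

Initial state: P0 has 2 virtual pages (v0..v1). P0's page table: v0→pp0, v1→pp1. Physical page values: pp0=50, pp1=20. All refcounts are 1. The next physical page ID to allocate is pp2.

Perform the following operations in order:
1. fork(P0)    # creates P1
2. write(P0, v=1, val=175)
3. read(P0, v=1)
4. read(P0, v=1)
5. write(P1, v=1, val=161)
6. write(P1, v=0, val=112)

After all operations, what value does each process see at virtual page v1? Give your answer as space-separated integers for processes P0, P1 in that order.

Op 1: fork(P0) -> P1. 2 ppages; refcounts: pp0:2 pp1:2
Op 2: write(P0, v1, 175). refcount(pp1)=2>1 -> COPY to pp2. 3 ppages; refcounts: pp0:2 pp1:1 pp2:1
Op 3: read(P0, v1) -> 175. No state change.
Op 4: read(P0, v1) -> 175. No state change.
Op 5: write(P1, v1, 161). refcount(pp1)=1 -> write in place. 3 ppages; refcounts: pp0:2 pp1:1 pp2:1
Op 6: write(P1, v0, 112). refcount(pp0)=2>1 -> COPY to pp3. 4 ppages; refcounts: pp0:1 pp1:1 pp2:1 pp3:1
P0: v1 -> pp2 = 175
P1: v1 -> pp1 = 161

Answer: 175 161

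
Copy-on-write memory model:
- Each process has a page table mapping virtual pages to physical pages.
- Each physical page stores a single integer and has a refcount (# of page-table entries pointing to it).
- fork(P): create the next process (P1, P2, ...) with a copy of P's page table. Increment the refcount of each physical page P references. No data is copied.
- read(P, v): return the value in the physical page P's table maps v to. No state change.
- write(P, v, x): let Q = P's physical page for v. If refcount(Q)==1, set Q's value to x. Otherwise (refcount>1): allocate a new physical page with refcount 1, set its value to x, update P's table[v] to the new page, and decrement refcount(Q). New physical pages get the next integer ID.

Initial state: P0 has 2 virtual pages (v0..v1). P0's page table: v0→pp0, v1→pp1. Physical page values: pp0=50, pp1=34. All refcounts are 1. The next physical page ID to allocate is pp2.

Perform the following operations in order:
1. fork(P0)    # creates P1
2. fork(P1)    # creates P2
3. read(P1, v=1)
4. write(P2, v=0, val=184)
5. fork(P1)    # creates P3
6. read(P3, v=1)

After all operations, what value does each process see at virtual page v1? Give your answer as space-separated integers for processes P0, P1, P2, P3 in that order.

Op 1: fork(P0) -> P1. 2 ppages; refcounts: pp0:2 pp1:2
Op 2: fork(P1) -> P2. 2 ppages; refcounts: pp0:3 pp1:3
Op 3: read(P1, v1) -> 34. No state change.
Op 4: write(P2, v0, 184). refcount(pp0)=3>1 -> COPY to pp2. 3 ppages; refcounts: pp0:2 pp1:3 pp2:1
Op 5: fork(P1) -> P3. 3 ppages; refcounts: pp0:3 pp1:4 pp2:1
Op 6: read(P3, v1) -> 34. No state change.
P0: v1 -> pp1 = 34
P1: v1 -> pp1 = 34
P2: v1 -> pp1 = 34
P3: v1 -> pp1 = 34

Answer: 34 34 34 34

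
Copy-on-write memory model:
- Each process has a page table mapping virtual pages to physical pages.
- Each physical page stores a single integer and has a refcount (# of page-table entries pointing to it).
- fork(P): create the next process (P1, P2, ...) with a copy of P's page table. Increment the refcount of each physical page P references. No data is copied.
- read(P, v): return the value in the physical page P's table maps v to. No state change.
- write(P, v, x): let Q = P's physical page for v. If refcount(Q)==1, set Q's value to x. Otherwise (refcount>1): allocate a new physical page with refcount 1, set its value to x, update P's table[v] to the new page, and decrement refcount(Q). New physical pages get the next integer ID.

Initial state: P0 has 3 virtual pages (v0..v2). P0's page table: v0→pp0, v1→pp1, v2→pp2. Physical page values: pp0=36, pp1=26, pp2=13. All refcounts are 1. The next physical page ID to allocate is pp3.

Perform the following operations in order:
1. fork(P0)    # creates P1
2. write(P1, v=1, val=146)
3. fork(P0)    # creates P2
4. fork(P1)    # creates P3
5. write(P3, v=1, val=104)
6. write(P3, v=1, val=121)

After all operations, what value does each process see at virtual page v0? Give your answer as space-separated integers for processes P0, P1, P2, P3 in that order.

Answer: 36 36 36 36

Derivation:
Op 1: fork(P0) -> P1. 3 ppages; refcounts: pp0:2 pp1:2 pp2:2
Op 2: write(P1, v1, 146). refcount(pp1)=2>1 -> COPY to pp3. 4 ppages; refcounts: pp0:2 pp1:1 pp2:2 pp3:1
Op 3: fork(P0) -> P2. 4 ppages; refcounts: pp0:3 pp1:2 pp2:3 pp3:1
Op 4: fork(P1) -> P3. 4 ppages; refcounts: pp0:4 pp1:2 pp2:4 pp3:2
Op 5: write(P3, v1, 104). refcount(pp3)=2>1 -> COPY to pp4. 5 ppages; refcounts: pp0:4 pp1:2 pp2:4 pp3:1 pp4:1
Op 6: write(P3, v1, 121). refcount(pp4)=1 -> write in place. 5 ppages; refcounts: pp0:4 pp1:2 pp2:4 pp3:1 pp4:1
P0: v0 -> pp0 = 36
P1: v0 -> pp0 = 36
P2: v0 -> pp0 = 36
P3: v0 -> pp0 = 36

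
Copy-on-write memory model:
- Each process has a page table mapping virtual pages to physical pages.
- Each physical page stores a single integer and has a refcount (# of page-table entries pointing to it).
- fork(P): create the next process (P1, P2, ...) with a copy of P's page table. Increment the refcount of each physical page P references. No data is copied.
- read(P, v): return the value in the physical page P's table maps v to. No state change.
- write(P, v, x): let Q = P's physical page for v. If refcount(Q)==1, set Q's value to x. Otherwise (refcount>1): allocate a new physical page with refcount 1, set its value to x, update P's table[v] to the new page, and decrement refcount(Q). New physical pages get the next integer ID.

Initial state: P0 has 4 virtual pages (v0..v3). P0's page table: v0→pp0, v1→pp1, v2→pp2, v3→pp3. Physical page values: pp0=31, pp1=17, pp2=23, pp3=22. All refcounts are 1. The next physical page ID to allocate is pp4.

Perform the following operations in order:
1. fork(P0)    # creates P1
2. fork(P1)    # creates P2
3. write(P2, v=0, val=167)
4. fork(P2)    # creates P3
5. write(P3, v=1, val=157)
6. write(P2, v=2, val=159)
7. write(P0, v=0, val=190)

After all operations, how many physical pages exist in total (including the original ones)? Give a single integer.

Op 1: fork(P0) -> P1. 4 ppages; refcounts: pp0:2 pp1:2 pp2:2 pp3:2
Op 2: fork(P1) -> P2. 4 ppages; refcounts: pp0:3 pp1:3 pp2:3 pp3:3
Op 3: write(P2, v0, 167). refcount(pp0)=3>1 -> COPY to pp4. 5 ppages; refcounts: pp0:2 pp1:3 pp2:3 pp3:3 pp4:1
Op 4: fork(P2) -> P3. 5 ppages; refcounts: pp0:2 pp1:4 pp2:4 pp3:4 pp4:2
Op 5: write(P3, v1, 157). refcount(pp1)=4>1 -> COPY to pp5. 6 ppages; refcounts: pp0:2 pp1:3 pp2:4 pp3:4 pp4:2 pp5:1
Op 6: write(P2, v2, 159). refcount(pp2)=4>1 -> COPY to pp6. 7 ppages; refcounts: pp0:2 pp1:3 pp2:3 pp3:4 pp4:2 pp5:1 pp6:1
Op 7: write(P0, v0, 190). refcount(pp0)=2>1 -> COPY to pp7. 8 ppages; refcounts: pp0:1 pp1:3 pp2:3 pp3:4 pp4:2 pp5:1 pp6:1 pp7:1

Answer: 8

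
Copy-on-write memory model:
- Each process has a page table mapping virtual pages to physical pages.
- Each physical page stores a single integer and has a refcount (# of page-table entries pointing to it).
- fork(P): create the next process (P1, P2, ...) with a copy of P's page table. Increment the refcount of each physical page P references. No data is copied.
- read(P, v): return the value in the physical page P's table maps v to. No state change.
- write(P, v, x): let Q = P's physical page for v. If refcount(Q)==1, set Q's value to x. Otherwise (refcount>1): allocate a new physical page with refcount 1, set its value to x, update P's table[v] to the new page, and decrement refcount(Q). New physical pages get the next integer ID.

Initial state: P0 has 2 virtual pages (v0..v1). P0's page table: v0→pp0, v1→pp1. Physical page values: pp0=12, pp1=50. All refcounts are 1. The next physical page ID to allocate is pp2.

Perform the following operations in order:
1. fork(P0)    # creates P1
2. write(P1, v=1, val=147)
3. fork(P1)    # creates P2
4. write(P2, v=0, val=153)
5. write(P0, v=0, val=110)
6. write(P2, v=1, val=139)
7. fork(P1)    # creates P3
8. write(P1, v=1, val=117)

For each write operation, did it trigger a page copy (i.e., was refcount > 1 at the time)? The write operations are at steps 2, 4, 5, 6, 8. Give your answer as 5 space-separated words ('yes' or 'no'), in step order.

Op 1: fork(P0) -> P1. 2 ppages; refcounts: pp0:2 pp1:2
Op 2: write(P1, v1, 147). refcount(pp1)=2>1 -> COPY to pp2. 3 ppages; refcounts: pp0:2 pp1:1 pp2:1
Op 3: fork(P1) -> P2. 3 ppages; refcounts: pp0:3 pp1:1 pp2:2
Op 4: write(P2, v0, 153). refcount(pp0)=3>1 -> COPY to pp3. 4 ppages; refcounts: pp0:2 pp1:1 pp2:2 pp3:1
Op 5: write(P0, v0, 110). refcount(pp0)=2>1 -> COPY to pp4. 5 ppages; refcounts: pp0:1 pp1:1 pp2:2 pp3:1 pp4:1
Op 6: write(P2, v1, 139). refcount(pp2)=2>1 -> COPY to pp5. 6 ppages; refcounts: pp0:1 pp1:1 pp2:1 pp3:1 pp4:1 pp5:1
Op 7: fork(P1) -> P3. 6 ppages; refcounts: pp0:2 pp1:1 pp2:2 pp3:1 pp4:1 pp5:1
Op 8: write(P1, v1, 117). refcount(pp2)=2>1 -> COPY to pp6. 7 ppages; refcounts: pp0:2 pp1:1 pp2:1 pp3:1 pp4:1 pp5:1 pp6:1

yes yes yes yes yes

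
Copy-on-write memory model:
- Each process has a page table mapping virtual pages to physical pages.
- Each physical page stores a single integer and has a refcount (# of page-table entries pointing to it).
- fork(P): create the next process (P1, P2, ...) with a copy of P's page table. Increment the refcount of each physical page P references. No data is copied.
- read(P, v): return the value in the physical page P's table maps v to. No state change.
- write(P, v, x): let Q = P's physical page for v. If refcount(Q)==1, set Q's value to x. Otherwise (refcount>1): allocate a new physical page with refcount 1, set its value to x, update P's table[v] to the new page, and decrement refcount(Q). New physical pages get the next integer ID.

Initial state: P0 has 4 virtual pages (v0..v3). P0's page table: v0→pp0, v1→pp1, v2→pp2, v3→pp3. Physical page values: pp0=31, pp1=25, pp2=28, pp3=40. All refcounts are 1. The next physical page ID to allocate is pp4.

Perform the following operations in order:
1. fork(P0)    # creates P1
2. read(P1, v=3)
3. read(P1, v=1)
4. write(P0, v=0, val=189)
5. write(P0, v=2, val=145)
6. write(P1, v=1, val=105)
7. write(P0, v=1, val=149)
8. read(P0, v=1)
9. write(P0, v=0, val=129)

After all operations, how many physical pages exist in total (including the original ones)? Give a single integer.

Answer: 7

Derivation:
Op 1: fork(P0) -> P1. 4 ppages; refcounts: pp0:2 pp1:2 pp2:2 pp3:2
Op 2: read(P1, v3) -> 40. No state change.
Op 3: read(P1, v1) -> 25. No state change.
Op 4: write(P0, v0, 189). refcount(pp0)=2>1 -> COPY to pp4. 5 ppages; refcounts: pp0:1 pp1:2 pp2:2 pp3:2 pp4:1
Op 5: write(P0, v2, 145). refcount(pp2)=2>1 -> COPY to pp5. 6 ppages; refcounts: pp0:1 pp1:2 pp2:1 pp3:2 pp4:1 pp5:1
Op 6: write(P1, v1, 105). refcount(pp1)=2>1 -> COPY to pp6. 7 ppages; refcounts: pp0:1 pp1:1 pp2:1 pp3:2 pp4:1 pp5:1 pp6:1
Op 7: write(P0, v1, 149). refcount(pp1)=1 -> write in place. 7 ppages; refcounts: pp0:1 pp1:1 pp2:1 pp3:2 pp4:1 pp5:1 pp6:1
Op 8: read(P0, v1) -> 149. No state change.
Op 9: write(P0, v0, 129). refcount(pp4)=1 -> write in place. 7 ppages; refcounts: pp0:1 pp1:1 pp2:1 pp3:2 pp4:1 pp5:1 pp6:1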